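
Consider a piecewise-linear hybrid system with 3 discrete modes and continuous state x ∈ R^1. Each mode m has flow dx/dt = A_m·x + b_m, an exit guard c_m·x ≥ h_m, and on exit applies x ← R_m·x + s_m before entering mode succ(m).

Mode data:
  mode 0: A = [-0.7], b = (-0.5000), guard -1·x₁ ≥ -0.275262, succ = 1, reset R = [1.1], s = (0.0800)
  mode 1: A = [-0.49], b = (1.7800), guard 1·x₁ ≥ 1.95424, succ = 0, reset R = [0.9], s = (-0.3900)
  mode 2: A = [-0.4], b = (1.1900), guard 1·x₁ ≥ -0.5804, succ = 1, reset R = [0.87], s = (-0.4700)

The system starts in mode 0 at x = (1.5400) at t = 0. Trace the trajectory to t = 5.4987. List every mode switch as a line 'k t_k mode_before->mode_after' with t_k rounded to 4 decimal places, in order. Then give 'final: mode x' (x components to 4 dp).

1 1.1762 0->1
2 2.5247 1->0
3 3.5881 0->1
4 4.9366 1->0
final: 0 0.6912

Mode 0: guard c·x = -0.2753 hit at Δt = 1.1762 (t = 1.1762), x⁻ = (0.2753) → reset → x⁺ = (0.3828), jump to mode 1
Mode 1: guard c·x = 1.9542 hit at Δt = 1.3485 (t = 2.5247), x⁻ = (1.9542) → reset → x⁺ = (1.3688), jump to mode 0
Mode 0: guard c·x = -0.2753 hit at Δt = 1.0634 (t = 3.5881), x⁻ = (0.2753) → reset → x⁺ = (0.3828), jump to mode 1
Mode 1: guard c·x = 1.9542 hit at Δt = 1.3485 (t = 4.9366), x⁻ = (1.9542) → reset → x⁺ = (1.3688), jump to mode 0
Mode 0: flow for 0.5621 to horizon, guard not reached → x = (0.6912)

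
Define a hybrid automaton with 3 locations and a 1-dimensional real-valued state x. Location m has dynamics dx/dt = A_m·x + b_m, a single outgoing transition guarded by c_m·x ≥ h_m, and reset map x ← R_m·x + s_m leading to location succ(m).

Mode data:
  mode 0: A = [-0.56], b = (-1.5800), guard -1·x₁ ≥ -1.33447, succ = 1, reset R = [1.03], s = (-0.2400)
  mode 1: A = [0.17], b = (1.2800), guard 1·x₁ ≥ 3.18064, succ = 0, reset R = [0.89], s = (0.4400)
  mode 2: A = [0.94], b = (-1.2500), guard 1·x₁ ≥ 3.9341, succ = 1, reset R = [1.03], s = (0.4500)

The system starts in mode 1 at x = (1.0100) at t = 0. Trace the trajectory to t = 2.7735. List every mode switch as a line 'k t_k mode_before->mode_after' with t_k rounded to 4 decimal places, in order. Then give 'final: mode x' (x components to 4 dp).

Mode 1: guard c·x = 3.1806 hit at Δt = 1.3323 (t = 1.3323), x⁻ = (3.1806) → reset → x⁺ = (3.2708), jump to mode 0
Mode 0: guard c·x = -1.3345 hit at Δt = 0.6830 (t = 2.0153), x⁻ = (1.3345) → reset → x⁺ = (1.1345), jump to mode 1
Mode 1: flow for 0.7582 to horizon, guard not reached → x = (2.3264)

1 1.3323 1->0
2 2.0153 0->1
final: 1 2.3264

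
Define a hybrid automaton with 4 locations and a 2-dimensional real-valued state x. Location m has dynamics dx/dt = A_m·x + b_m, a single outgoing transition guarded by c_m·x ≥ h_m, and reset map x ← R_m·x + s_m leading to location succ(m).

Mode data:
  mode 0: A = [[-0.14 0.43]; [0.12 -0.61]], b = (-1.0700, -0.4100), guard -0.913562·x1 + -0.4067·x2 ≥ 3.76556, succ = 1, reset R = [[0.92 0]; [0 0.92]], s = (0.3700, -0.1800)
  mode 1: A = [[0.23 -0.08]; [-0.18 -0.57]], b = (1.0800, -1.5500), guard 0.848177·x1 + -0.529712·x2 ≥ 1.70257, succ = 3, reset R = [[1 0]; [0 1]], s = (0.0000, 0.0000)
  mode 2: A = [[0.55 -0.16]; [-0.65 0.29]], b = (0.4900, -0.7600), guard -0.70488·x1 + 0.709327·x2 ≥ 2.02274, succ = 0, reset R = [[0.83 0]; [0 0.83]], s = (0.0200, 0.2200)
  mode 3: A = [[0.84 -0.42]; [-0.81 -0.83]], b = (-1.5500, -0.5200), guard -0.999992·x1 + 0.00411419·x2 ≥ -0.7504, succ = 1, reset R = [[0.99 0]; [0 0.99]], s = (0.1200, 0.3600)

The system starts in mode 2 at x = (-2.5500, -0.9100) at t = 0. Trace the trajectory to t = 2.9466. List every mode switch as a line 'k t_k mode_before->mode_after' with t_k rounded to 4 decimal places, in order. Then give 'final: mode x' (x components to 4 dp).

1 0.6574 2->0
2 2.0666 0->1
final: 1 -2.6630 -1.2560

Mode 2: guard c·x = 2.0227 hit at Δt = 0.6574 (t = 0.6574), x⁻ = (-3.1886, -0.3170) → reset → x⁺ = (-2.6266, -0.0431), jump to mode 0
Mode 0: guard c·x = 3.7656 hit at Δt = 1.4092 (t = 2.0666), x⁻ = (-3.7762, -0.7763) → reset → x⁺ = (-3.1041, -0.8942), jump to mode 1
Mode 1: flow for 0.8800 to horizon, guard not reached → x = (-2.6630, -1.2560)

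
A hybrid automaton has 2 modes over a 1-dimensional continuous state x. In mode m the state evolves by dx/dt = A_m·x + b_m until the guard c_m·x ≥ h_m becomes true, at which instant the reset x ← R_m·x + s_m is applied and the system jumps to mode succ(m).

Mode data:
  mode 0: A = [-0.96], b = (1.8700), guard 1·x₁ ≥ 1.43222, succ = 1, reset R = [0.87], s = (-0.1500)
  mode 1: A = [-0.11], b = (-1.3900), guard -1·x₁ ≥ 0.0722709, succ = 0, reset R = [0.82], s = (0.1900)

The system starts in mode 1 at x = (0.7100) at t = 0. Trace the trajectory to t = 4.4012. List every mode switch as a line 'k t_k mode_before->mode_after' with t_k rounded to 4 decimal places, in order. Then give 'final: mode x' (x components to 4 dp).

Mode 1: guard c·x = 0.0723 hit at Δt = 0.5491 (t = 0.5491), x⁻ = (-0.0723) → reset → x⁺ = (0.1307), jump to mode 0
Mode 0: guard c·x = 1.4322 hit at Δt = 1.3120 (t = 1.8611), x⁻ = (1.4322) → reset → x⁺ = (1.0960), jump to mode 1
Mode 1: guard c·x = 0.0723 hit at Δt = 0.8083 (t = 2.6694), x⁻ = (-0.0723) → reset → x⁺ = (0.1307), jump to mode 0
Mode 0: guard c·x = 1.4322 hit at Δt = 1.3120 (t = 3.9814), x⁻ = (1.4322) → reset → x⁺ = (1.0960), jump to mode 1
Mode 1: flow for 0.4198 to horizon, guard not reached → x = (0.4763)

1 0.5491 1->0
2 1.8611 0->1
3 2.6694 1->0
4 3.9814 0->1
final: 1 0.4763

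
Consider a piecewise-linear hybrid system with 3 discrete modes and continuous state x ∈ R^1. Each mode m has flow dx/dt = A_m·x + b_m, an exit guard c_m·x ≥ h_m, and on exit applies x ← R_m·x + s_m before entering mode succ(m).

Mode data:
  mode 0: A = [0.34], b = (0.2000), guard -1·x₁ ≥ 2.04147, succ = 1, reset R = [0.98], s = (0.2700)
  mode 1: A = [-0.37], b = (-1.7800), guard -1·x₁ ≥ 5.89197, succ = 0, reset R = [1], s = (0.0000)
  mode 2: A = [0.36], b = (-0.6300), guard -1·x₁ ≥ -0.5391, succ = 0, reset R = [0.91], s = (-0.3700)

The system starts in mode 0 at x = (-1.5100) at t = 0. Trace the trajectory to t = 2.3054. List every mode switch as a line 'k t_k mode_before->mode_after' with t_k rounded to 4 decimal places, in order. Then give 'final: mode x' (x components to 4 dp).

Mode 0: guard c·x = 2.0415 hit at Δt = 1.3390 (t = 1.3390), x⁻ = (-2.0415) → reset → x⁺ = (-1.7306), jump to mode 1
Mode 1: flow for 0.9664 to horizon, guard not reached → x = (-2.6566)

1 1.3390 0->1
final: 1 -2.6566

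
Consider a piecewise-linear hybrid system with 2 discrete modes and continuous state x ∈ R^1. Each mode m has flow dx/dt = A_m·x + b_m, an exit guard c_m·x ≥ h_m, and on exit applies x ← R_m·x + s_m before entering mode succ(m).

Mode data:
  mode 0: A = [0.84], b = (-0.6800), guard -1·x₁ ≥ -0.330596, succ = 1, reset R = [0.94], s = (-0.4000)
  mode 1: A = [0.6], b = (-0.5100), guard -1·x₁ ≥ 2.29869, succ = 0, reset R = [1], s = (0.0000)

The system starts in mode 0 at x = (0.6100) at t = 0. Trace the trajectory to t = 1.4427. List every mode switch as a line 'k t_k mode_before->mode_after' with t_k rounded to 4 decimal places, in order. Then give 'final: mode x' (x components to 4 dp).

1 1.0424 0->1
final: 1 -0.3442

Mode 0: guard c·x = -0.3306 hit at Δt = 1.0424 (t = 1.0424), x⁻ = (0.3306) → reset → x⁺ = (-0.0892), jump to mode 1
Mode 1: flow for 0.4003 to horizon, guard not reached → x = (-0.3442)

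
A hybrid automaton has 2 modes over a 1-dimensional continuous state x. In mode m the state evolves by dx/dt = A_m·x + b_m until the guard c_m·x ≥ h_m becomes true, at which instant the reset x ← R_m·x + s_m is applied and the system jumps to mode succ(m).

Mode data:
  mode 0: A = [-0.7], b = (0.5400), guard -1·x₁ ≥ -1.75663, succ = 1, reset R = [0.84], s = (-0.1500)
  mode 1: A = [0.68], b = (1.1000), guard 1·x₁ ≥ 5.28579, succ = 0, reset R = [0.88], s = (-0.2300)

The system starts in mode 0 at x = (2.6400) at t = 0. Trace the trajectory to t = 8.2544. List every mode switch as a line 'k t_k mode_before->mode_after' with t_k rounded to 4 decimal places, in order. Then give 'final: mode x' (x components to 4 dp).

Mode 0: guard c·x = -1.7566 hit at Δt = 0.9144 (t = 0.9144), x⁻ = (1.7566) → reset → x⁺ = (1.3256), jump to mode 1
Mode 1: guard c·x = 5.2858 hit at Δt = 1.2537 (t = 2.1681), x⁻ = (5.2858) → reset → x⁺ = (4.4215), jump to mode 0
Mode 0: guard c·x = -1.7566 hit at Δt = 1.8709 (t = 4.0390), x⁻ = (1.7566) → reset → x⁺ = (1.3256), jump to mode 1
Mode 1: guard c·x = 5.2858 hit at Δt = 1.2537 (t = 5.2927), x⁻ = (5.2858) → reset → x⁺ = (4.4215), jump to mode 0
Mode 0: guard c·x = -1.7566 hit at Δt = 1.8709 (t = 7.1637), x⁻ = (1.7566) → reset → x⁺ = (1.3256), jump to mode 1
Mode 1: flow for 1.0907 to horizon, guard not reached → x = (4.5616)

1 0.9144 0->1
2 2.1681 1->0
3 4.0390 0->1
4 5.2927 1->0
5 7.1637 0->1
final: 1 4.5616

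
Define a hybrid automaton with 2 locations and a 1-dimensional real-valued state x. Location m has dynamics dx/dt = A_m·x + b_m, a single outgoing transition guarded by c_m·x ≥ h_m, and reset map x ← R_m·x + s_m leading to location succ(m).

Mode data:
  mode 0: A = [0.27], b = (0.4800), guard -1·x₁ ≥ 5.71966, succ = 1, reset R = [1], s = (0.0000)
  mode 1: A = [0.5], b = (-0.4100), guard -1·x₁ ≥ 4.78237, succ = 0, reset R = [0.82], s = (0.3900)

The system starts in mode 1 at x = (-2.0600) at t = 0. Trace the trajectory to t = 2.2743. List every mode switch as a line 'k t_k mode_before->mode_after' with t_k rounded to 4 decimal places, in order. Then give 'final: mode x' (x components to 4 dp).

Mode 1: guard c·x = 4.7824 hit at Δt = 1.3308 (t = 1.3308), x⁻ = (-4.7824) → reset → x⁺ = (-3.5315), jump to mode 0
Mode 0: flow for 0.9435 to horizon, guard not reached → x = (-4.0404)

1 1.3308 1->0
final: 0 -4.0404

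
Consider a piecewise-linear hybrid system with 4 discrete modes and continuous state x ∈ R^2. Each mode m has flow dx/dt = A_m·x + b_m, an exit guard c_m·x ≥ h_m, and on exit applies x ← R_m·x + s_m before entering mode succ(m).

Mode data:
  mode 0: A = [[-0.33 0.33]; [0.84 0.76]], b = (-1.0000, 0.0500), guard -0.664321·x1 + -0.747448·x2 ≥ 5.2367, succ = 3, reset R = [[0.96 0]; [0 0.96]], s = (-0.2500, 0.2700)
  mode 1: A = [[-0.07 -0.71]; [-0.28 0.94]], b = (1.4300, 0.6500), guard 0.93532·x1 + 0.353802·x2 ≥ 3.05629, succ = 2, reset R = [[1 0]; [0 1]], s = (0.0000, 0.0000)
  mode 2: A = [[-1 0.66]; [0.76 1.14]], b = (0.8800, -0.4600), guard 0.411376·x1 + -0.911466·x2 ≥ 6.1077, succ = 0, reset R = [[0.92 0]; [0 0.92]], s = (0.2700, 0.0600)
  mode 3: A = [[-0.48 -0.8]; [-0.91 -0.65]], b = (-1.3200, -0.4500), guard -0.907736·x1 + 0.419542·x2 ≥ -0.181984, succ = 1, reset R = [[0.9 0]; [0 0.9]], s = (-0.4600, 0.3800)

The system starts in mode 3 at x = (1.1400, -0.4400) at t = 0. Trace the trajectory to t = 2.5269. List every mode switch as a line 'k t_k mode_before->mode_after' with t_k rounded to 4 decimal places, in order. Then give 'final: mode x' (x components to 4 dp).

Mode 3: guard c·x = -0.1820 hit at Δt = 1.5743 (t = 1.5743), x⁻ = (-0.1851, -0.8342) → reset → x⁺ = (-0.6265, -0.3707), jump to mode 1
Mode 1: flow for 0.9526 to horizon, guard not reached → x = (0.8251, 0.0828)

1 1.5743 3->1
final: 1 0.8251 0.0828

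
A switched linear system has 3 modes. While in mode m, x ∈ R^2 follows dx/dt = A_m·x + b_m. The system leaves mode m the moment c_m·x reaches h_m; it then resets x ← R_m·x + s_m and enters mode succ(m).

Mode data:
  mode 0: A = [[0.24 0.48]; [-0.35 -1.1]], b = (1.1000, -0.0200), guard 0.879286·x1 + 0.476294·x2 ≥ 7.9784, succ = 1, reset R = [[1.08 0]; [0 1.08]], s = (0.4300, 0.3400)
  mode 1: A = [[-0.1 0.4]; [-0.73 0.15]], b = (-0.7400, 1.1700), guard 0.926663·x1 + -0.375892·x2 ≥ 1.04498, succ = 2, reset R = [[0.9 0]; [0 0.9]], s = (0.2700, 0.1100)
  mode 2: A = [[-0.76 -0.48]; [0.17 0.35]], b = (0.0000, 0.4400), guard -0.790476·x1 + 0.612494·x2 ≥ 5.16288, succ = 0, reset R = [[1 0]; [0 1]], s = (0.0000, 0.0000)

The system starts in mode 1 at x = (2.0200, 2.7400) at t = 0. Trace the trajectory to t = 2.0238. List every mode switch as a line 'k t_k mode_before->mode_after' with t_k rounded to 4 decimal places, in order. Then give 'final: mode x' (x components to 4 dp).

Mode 1: guard c·x = 1.0450 hit at Δt = 1.4845 (t = 1.4845), x⁻ = (2.2548, 2.7786) → reset → x⁺ = (2.2993, 2.6107), jump to mode 2
Mode 2: flow for 0.5393 to horizon, guard not reached → x = (0.8634, 3.5732)

1 1.4845 1->2
final: 2 0.8634 3.5732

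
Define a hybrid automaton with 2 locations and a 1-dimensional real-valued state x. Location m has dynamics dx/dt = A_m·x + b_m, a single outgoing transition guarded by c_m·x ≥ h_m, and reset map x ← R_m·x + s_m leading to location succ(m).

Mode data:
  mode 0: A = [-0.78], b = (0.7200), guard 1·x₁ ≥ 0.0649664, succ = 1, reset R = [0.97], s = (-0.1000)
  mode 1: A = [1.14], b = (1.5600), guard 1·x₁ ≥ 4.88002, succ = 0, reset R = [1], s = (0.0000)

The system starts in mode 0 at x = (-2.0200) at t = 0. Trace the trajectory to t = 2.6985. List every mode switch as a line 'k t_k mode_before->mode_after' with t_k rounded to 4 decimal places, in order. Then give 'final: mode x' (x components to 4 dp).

1 1.5801 0->1
final: 1 3.3963

Mode 0: guard c·x = 0.0650 hit at Δt = 1.5801 (t = 1.5801), x⁻ = (0.0650) → reset → x⁺ = (-0.0370), jump to mode 1
Mode 1: flow for 1.1184 to horizon, guard not reached → x = (3.3963)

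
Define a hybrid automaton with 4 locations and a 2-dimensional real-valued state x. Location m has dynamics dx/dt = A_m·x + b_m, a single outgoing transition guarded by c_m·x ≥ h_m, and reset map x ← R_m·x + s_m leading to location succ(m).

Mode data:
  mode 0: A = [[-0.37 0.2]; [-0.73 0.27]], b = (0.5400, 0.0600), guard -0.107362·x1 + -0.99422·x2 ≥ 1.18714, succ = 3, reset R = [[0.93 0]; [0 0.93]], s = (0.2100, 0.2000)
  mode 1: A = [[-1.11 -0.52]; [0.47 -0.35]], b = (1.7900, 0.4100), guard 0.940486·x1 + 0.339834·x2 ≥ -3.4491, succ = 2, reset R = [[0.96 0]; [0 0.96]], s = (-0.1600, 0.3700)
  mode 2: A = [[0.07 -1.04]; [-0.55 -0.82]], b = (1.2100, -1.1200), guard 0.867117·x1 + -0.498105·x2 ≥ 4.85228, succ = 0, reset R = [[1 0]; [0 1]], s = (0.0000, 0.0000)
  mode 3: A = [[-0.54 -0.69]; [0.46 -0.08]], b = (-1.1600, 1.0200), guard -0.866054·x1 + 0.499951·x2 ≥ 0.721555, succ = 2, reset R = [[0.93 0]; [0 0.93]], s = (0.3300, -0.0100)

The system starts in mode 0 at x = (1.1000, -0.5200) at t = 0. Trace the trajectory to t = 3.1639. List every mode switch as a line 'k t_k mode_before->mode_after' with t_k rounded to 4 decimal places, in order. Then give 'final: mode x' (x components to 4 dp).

1 0.8046 0->3
2 2.1346 3->2
final: 2 1.2949 -0.7655

Mode 0: guard c·x = 1.1871 hit at Δt = 0.8046 (t = 0.8046), x⁻ = (1.0643, -1.3090) → reset → x⁺ = (1.1998, -1.0173), jump to mode 3
Mode 3: guard c·x = 0.7216 hit at Δt = 1.3300 (t = 2.1346), x⁻ = (-0.4997, 0.5776) → reset → x⁺ = (-0.1348, 0.5271), jump to mode 2
Mode 2: flow for 1.0293 to horizon, guard not reached → x = (1.2949, -0.7655)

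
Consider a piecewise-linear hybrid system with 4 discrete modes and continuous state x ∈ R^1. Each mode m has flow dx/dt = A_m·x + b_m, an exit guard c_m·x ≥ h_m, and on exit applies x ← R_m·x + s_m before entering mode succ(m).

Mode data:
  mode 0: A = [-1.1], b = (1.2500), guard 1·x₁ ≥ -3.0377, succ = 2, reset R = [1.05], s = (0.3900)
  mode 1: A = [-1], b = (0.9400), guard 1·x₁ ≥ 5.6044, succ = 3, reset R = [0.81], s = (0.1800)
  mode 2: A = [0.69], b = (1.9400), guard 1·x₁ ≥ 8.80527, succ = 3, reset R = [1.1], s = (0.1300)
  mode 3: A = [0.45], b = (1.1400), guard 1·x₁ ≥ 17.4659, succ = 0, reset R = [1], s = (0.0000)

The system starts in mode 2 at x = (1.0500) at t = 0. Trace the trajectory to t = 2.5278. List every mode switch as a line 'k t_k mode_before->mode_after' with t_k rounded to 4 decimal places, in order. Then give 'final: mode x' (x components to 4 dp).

1 1.5962 2->3
final: 3 16.2469

Mode 2: guard c·x = 8.8053 hit at Δt = 1.5962 (t = 1.5962), x⁻ = (8.8053) → reset → x⁺ = (9.8158), jump to mode 3
Mode 3: flow for 0.9316 to horizon, guard not reached → x = (16.2469)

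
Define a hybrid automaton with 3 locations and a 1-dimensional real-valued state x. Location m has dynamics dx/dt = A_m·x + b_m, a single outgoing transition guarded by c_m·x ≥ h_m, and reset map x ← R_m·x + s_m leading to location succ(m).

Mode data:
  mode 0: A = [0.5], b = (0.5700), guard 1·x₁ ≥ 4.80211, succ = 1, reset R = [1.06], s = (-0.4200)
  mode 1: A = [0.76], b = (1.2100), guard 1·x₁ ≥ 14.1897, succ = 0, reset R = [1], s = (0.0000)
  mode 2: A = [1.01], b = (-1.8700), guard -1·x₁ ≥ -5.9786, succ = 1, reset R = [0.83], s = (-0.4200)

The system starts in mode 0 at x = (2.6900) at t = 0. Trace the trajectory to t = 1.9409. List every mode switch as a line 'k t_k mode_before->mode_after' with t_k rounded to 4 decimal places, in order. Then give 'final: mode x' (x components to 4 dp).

Mode 0: guard c·x = 4.8021 hit at Δt = 0.8784 (t = 0.8784), x⁻ = (4.8021) → reset → x⁺ = (4.6702), jump to mode 1
Mode 1: flow for 1.0625 to horizon, guard not reached → x = (12.4499)

1 0.8784 0->1
final: 1 12.4499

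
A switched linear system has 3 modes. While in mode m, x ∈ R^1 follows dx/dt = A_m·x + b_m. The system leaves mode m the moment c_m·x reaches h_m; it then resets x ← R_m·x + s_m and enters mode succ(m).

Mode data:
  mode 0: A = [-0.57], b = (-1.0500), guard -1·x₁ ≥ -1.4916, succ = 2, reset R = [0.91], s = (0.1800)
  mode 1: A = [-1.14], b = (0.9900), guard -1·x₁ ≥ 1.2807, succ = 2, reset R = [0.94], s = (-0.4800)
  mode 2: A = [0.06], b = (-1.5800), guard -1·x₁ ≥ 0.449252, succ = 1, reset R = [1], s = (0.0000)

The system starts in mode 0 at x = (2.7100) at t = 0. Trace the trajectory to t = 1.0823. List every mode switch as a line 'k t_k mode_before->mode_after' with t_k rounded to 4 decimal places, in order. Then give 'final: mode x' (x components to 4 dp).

1 0.5465 0->2
final: 2 0.7273

Mode 0: guard c·x = -1.4916 hit at Δt = 0.5465 (t = 0.5465), x⁻ = (1.4916) → reset → x⁺ = (1.5374), jump to mode 2
Mode 2: flow for 0.5358 to horizon, guard not reached → x = (0.7273)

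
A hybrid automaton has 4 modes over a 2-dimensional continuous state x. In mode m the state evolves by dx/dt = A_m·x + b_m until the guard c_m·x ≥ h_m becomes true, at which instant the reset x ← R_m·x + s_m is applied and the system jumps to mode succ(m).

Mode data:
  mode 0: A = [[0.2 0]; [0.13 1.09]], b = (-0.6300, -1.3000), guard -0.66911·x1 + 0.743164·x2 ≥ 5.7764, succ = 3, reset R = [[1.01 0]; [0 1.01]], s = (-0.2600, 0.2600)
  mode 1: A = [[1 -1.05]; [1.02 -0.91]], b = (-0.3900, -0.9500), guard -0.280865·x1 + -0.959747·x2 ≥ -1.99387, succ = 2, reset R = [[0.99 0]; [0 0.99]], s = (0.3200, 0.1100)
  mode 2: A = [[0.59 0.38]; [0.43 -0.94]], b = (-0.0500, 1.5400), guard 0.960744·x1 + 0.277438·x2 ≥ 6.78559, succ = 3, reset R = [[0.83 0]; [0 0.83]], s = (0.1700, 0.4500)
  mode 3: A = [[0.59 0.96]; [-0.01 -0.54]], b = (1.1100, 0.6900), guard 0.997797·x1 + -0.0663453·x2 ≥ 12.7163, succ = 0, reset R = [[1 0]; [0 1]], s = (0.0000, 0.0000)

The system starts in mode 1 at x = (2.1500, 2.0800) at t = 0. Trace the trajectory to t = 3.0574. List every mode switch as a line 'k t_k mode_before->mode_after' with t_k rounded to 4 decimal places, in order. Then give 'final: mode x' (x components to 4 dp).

1 0.9959 1->2
2 2.2941 2->3
final: 3 11.8510 2.3316

Mode 1: guard c·x = -1.9939 hit at Δt = 0.9959 (t = 0.9959), x⁻ = (1.8694, 1.5304) → reset → x⁺ = (2.1707, 1.6251), jump to mode 2
Mode 2: guard c·x = 6.7856 hit at Δt = 1.2982 (t = 2.2941), x⁻ = (6.1929, 3.0124) → reset → x⁺ = (5.3101, 2.9503), jump to mode 3
Mode 3: flow for 0.7633 to horizon, guard not reached → x = (11.8510, 2.3316)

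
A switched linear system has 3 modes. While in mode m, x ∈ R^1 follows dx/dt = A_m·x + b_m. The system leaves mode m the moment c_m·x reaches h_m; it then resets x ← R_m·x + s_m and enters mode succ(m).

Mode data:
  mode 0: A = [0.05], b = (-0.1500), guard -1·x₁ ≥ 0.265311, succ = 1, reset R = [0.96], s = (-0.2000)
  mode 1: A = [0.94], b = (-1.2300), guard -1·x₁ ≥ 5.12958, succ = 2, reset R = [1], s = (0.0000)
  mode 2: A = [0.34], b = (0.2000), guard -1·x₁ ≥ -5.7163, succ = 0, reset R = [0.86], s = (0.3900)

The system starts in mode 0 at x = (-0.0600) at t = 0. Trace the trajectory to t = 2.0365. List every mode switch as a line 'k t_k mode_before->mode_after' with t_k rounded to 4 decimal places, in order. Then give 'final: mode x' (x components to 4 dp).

1 1.2988 0->1
final: 1 -2.2189

Mode 0: guard c·x = 0.2653 hit at Δt = 1.2988 (t = 1.2988), x⁻ = (-0.2653) → reset → x⁺ = (-0.4547), jump to mode 1
Mode 1: flow for 0.7377 to horizon, guard not reached → x = (-2.2189)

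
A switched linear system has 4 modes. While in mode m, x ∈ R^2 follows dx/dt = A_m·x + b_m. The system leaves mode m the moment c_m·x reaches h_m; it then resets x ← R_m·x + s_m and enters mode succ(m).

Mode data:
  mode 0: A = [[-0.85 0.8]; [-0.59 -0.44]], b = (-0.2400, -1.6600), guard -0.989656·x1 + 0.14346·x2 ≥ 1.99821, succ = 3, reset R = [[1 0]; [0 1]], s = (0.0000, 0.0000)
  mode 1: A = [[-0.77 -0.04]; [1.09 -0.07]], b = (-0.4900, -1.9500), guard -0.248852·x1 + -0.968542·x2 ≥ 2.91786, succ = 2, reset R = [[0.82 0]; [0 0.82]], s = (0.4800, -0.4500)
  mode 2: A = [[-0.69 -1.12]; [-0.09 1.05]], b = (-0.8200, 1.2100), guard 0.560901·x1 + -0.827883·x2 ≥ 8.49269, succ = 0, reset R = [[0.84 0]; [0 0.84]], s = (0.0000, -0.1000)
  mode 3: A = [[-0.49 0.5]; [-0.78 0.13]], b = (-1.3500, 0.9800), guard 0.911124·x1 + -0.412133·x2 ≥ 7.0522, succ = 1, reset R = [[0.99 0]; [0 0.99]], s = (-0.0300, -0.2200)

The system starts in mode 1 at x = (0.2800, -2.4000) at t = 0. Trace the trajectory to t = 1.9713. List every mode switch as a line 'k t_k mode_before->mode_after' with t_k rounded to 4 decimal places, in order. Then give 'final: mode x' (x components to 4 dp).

1 0.4013 1->2
2 1.5557 2->0
final: 0 0.5179 -6.3703

Mode 1: guard c·x = 2.9179 hit at Δt = 0.4013 (t = 0.4013), x⁻ = (0.0741, -3.0317) → reset → x⁺ = (0.5407, -2.9360), jump to mode 2
Mode 2: guard c·x = 8.4927 hit at Δt = 1.1544 (t = 1.5557), x⁻ = (4.0780, -7.4954) → reset → x⁺ = (3.4255, -6.3961), jump to mode 0
Mode 0: flow for 0.4156 to horizon, guard not reached → x = (0.5179, -6.3703)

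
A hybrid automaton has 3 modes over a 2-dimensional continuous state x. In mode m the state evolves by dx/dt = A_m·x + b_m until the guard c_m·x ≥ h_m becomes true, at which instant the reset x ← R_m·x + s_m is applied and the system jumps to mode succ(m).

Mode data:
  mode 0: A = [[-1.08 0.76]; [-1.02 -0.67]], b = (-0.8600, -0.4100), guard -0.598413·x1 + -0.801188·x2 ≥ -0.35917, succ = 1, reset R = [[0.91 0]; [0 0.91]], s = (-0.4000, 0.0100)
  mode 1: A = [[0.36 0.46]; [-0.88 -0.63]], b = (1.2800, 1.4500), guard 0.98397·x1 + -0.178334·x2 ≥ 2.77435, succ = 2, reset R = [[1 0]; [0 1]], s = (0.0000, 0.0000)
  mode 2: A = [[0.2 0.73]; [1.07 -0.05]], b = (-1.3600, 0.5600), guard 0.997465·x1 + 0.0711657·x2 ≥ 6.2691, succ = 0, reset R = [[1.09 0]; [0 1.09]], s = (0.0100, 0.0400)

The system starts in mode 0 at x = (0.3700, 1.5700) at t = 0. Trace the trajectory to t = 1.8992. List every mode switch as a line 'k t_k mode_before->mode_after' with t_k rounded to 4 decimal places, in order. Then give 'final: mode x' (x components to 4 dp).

1 0.8999 0->1
final: 1 1.4329 0.9412

Mode 0: guard c·x = -0.3592 hit at Δt = 0.8999 (t = 0.8999), x⁻ = (0.0090, 0.4416) → reset → x⁺ = (-0.3919, 0.4119), jump to mode 1
Mode 1: flow for 0.9993 to horizon, guard not reached → x = (1.4329, 0.9412)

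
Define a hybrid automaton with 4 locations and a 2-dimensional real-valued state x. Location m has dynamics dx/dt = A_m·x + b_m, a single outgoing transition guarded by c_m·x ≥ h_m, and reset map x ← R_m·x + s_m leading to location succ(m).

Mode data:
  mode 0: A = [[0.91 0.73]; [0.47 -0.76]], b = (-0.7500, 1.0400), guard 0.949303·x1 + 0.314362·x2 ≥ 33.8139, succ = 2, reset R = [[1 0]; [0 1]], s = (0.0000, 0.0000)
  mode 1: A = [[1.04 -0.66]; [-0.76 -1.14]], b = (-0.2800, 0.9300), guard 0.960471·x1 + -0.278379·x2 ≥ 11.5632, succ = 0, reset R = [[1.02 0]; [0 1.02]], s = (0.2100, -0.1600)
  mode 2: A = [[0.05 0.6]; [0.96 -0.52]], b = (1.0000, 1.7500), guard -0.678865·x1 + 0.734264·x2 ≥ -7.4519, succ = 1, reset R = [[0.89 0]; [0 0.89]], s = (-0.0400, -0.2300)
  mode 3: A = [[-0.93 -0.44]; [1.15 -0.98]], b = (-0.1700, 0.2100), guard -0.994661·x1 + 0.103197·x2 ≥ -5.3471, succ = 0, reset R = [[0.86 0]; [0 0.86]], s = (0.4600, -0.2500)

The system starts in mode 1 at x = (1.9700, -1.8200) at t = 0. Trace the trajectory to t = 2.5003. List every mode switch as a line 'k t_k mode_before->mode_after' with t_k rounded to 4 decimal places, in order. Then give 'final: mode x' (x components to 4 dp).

Mode 1: guard c·x = 11.5632 hit at Δt = 1.3870 (t = 1.3870), x⁻ = (11.1143, -3.1908) → reset → x⁺ = (11.5466, -3.4146), jump to mode 0
Mode 0: flow for 1.1133 to horizon, guard not reached → x = (31.2093, 6.5405)

1 1.3870 1->0
final: 0 31.2093 6.5405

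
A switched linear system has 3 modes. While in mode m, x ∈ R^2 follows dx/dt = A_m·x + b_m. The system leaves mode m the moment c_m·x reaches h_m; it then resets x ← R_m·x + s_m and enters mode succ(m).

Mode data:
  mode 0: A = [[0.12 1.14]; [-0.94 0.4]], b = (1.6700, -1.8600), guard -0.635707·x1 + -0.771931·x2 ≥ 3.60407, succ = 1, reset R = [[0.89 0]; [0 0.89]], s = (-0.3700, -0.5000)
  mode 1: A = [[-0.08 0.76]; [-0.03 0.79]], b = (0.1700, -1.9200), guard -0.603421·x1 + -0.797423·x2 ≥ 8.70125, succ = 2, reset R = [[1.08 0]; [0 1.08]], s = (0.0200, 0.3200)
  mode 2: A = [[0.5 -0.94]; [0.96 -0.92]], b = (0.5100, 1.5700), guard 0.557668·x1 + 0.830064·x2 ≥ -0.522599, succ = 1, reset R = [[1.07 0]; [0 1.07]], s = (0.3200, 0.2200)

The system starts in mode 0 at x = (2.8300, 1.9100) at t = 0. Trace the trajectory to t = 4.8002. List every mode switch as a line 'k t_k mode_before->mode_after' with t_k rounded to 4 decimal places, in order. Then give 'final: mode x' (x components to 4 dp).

1 1.3769 0->1
2 1.8182 1->2
3 2.4893 2->1
4 3.4375 1->2
5 4.0146 2->1
final: 1 2.0112 -11.0650

Mode 0: guard c·x = 3.6041 hit at Δt = 1.3769 (t = 1.3769), x⁻ = (2.5722, -6.7872) → reset → x⁺ = (1.9193, -6.5406), jump to mode 1
Mode 1: guard c·x = 8.7012 hit at Δt = 0.4413 (t = 1.8182), x⁻ = (-0.8162, -10.2941) → reset → x⁺ = (-0.8615, -10.7976), jump to mode 2
Mode 2: guard c·x = -0.5226 hit at Δt = 0.6711 (t = 2.4893), x⁻ = (4.7978, -3.8529) → reset → x⁺ = (5.4536, -3.9026), jump to mode 1
Mode 1: guard c·x = 8.7012 hit at Δt = 0.9482 (t = 3.4375), x⁻ = (0.2693, -11.1155) → reset → x⁺ = (0.3108, -11.6847), jump to mode 2
Mode 2: guard c·x = -0.5226 hit at Δt = 0.5771 (t = 4.0146), x⁻ = (5.9615, -4.6347) → reset → x⁺ = (6.6988, -4.7391), jump to mode 1
Mode 1: flow for 0.7856 to horizon, guard not reached → x = (2.0112, -11.0650)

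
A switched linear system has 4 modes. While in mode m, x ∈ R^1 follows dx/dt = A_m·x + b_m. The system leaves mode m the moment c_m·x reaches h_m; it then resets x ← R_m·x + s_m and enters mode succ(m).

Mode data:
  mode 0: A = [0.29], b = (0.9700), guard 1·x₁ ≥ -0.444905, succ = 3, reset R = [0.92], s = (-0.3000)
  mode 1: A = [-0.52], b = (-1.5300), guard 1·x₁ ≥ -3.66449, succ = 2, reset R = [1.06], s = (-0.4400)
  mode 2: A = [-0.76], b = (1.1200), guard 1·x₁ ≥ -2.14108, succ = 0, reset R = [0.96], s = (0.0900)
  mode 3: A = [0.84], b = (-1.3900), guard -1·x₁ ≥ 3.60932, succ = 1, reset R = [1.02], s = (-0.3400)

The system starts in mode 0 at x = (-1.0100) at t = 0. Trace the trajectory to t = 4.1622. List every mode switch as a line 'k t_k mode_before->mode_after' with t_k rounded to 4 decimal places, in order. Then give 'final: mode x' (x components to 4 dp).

Mode 0: guard c·x = -0.4449 hit at Δt = 0.7474 (t = 0.7474), x⁻ = (-0.4449) → reset → x⁺ = (-0.7093), jump to mode 3
Mode 3: guard c·x = 3.6093 hit at Δt = 0.9530 (t = 1.7004), x⁻ = (-3.6093) → reset → x⁺ = (-4.0215), jump to mode 1
Mode 1: guard c·x = -3.6645 hit at Δt = 0.7725 (t = 2.4729), x⁻ = (-3.6645) → reset → x⁺ = (-4.3244), jump to mode 2
Mode 2: guard c·x = -2.1411 hit at Δt = 0.6217 (t = 3.0946), x⁻ = (-2.1411) → reset → x⁺ = (-1.9654), jump to mode 0
Mode 0: flow for 1.0676 to horizon, guard not reached → x = (-1.4649)

1 0.7474 0->3
2 1.7004 3->1
3 2.4729 1->2
4 3.0946 2->0
final: 0 -1.4649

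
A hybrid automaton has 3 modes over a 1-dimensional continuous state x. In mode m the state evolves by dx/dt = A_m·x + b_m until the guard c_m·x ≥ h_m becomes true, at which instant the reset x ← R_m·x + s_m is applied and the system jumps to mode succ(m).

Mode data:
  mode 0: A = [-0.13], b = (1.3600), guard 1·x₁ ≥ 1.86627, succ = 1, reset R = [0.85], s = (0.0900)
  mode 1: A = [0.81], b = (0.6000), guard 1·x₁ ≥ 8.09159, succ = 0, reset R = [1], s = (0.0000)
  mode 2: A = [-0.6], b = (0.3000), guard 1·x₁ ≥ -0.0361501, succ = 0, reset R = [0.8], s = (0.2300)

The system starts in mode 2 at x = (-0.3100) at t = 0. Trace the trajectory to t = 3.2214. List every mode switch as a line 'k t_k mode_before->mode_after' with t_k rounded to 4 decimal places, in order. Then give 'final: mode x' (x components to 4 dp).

1 0.6877 2->0
2 2.0499 0->1
final: 1 5.5023

Mode 2: guard c·x = -0.0362 hit at Δt = 0.6877 (t = 0.6877), x⁻ = (-0.0362) → reset → x⁺ = (0.2011), jump to mode 0
Mode 0: guard c·x = 1.8663 hit at Δt = 1.3622 (t = 2.0499), x⁻ = (1.8663) → reset → x⁺ = (1.6763), jump to mode 1
Mode 1: flow for 1.1715 to horizon, guard not reached → x = (5.5023)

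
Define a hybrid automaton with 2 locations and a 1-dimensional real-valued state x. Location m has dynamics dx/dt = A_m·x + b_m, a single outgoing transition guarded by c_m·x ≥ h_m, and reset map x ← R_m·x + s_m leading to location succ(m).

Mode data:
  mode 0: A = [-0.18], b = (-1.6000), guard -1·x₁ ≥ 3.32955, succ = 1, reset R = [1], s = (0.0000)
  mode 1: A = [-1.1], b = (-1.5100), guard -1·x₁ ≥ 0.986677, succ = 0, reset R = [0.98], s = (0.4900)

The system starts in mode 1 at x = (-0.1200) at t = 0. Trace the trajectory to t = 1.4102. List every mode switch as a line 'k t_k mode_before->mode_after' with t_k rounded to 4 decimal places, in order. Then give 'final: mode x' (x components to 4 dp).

1 1.0701 1->0
final: 0 -0.9765

Mode 1: guard c·x = 0.9867 hit at Δt = 1.0701 (t = 1.0701), x⁻ = (-0.9867) → reset → x⁺ = (-0.4769), jump to mode 0
Mode 0: flow for 0.3401 to horizon, guard not reached → x = (-0.9765)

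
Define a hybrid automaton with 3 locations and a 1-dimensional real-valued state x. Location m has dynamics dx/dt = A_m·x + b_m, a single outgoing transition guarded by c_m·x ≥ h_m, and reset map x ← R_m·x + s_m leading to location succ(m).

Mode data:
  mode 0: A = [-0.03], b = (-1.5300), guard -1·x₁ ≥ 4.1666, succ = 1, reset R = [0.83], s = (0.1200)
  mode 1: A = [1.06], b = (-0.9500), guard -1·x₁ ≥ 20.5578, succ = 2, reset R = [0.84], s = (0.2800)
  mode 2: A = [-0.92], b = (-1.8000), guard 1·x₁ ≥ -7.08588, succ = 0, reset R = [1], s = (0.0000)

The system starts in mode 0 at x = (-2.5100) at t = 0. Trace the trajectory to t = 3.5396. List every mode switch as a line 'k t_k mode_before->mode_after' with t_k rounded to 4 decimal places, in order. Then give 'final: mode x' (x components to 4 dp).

Mode 0: guard c·x = 4.1666 hit at Δt = 1.1587 (t = 1.1587), x⁻ = (-4.1666) → reset → x⁺ = (-3.3383), jump to mode 1
Mode 1: guard c·x = 20.5578 hit at Δt = 1.5308 (t = 2.6895), x⁻ = (-20.5578) → reset → x⁺ = (-16.9886), jump to mode 2
Mode 2: flow for 0.8501 to horizon, guard not reached → x = (-8.8329)

1 1.1587 0->1
2 2.6895 1->2
final: 2 -8.8329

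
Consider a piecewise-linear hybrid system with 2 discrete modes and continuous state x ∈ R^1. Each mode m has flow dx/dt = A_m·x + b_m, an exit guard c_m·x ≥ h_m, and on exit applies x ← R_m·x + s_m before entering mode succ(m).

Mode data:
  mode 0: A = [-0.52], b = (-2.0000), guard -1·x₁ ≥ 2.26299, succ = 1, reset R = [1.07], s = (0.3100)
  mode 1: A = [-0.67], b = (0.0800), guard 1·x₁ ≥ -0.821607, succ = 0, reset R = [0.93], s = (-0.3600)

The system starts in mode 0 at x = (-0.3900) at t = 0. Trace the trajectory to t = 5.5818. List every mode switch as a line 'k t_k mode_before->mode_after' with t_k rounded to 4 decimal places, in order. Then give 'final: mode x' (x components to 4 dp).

Mode 0: guard c·x = 2.2630 hit at Δt = 1.5014 (t = 1.5014), x⁻ = (-2.2630) → reset → x⁺ = (-2.1114), jump to mode 1
Mode 1: guard c·x = -0.8216 hit at Δt = 1.2883 (t = 2.7897), x⁻ = (-0.8216) → reset → x⁺ = (-1.1241), jump to mode 0
Mode 0: guard c·x = 2.2630 hit at Δt = 1.0422 (t = 3.8319), x⁻ = (-2.2630) → reset → x⁺ = (-2.1114), jump to mode 1
Mode 1: guard c·x = -0.8216 hit at Δt = 1.2883 (t = 5.1202), x⁻ = (-0.8216) → reset → x⁺ = (-1.1241), jump to mode 0
Mode 0: flow for 0.4616 to horizon, guard not reached → x = (-1.7049)

1 1.5014 0->1
2 2.7897 1->0
3 3.8319 0->1
4 5.1202 1->0
final: 0 -1.7049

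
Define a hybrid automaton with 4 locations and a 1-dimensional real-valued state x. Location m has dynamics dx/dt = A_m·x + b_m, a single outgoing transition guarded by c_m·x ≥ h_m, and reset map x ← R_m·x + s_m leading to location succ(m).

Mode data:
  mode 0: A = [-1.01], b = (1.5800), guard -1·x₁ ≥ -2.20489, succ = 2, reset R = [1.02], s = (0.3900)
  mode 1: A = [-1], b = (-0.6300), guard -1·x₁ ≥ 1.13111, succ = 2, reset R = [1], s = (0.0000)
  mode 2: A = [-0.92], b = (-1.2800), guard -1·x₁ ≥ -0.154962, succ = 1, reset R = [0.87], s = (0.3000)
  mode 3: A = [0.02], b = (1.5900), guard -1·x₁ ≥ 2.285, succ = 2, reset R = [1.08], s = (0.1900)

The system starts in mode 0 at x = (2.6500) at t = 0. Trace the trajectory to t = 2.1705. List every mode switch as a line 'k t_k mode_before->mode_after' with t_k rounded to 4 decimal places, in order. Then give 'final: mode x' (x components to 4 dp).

Mode 0: guard c·x = -2.2049 hit at Δt = 0.5224 (t = 0.5224), x⁻ = (2.2049) → reset → x⁺ = (2.6390), jump to mode 2
Mode 2: guard c·x = -0.1550 hit at Δt = 1.0413 (t = 1.5637), x⁻ = (0.1550) → reset → x⁺ = (0.4348), jump to mode 1
Mode 1: flow for 0.6068 to horizon, guard not reached → x = (-0.0496)

1 0.5224 0->2
2 1.5637 2->1
final: 1 -0.0496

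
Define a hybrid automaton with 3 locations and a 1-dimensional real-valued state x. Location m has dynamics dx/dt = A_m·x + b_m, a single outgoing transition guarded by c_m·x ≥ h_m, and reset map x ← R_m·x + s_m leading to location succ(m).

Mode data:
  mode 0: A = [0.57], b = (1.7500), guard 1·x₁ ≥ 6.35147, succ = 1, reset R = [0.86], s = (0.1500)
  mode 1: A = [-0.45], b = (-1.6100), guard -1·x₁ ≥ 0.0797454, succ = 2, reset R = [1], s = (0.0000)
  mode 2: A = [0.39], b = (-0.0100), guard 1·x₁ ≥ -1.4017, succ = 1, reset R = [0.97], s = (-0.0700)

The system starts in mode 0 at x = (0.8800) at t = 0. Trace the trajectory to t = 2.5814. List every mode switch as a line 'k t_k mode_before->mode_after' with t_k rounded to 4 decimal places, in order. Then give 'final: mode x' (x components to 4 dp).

Mode 0: guard c·x = 6.3515 hit at Δt = 1.5250 (t = 1.5250), x⁻ = (6.3515) → reset → x⁺ = (5.6123), jump to mode 1
Mode 1: flow for 1.0564 to horizon, guard not reached → x = (2.1352)

1 1.5250 0->1
final: 1 2.1352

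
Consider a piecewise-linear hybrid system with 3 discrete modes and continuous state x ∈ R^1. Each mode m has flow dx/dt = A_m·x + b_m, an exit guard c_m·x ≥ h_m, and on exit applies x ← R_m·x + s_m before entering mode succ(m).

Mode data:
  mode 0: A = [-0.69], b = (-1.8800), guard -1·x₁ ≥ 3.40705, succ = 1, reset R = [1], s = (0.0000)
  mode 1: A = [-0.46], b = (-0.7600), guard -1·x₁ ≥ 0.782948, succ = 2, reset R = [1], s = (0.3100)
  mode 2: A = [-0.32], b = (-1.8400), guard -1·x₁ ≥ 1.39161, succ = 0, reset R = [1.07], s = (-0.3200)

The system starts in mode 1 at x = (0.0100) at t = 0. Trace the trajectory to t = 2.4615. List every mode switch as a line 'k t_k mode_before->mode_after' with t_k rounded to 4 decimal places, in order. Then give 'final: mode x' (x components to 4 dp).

Mode 1: guard c·x = 0.7829 hit at Δt = 1.4093 (t = 1.4093), x⁻ = (-0.7829) → reset → x⁺ = (-0.4729), jump to mode 2
Mode 2: guard c·x = 1.3916 hit at Δt = 0.5977 (t = 2.0070), x⁻ = (-1.3916) → reset → x⁺ = (-1.8090), jump to mode 0
Mode 0: flow for 0.4545 to horizon, guard not reached → x = (-2.0555)

1 1.4093 1->2
2 2.0070 2->0
final: 0 -2.0555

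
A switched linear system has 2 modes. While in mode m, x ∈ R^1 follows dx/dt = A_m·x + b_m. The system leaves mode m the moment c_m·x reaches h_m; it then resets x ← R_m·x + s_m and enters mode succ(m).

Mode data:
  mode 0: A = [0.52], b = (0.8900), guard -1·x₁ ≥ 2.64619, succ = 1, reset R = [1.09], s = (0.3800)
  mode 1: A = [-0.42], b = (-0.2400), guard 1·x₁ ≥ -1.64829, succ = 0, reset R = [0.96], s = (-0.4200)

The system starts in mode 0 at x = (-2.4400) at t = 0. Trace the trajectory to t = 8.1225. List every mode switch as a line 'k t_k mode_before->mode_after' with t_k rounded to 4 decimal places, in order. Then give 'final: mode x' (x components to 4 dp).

1 0.4793 0->1
2 1.8721 1->0
3 4.1172 0->1
4 5.5101 1->0
5 7.7552 0->1
final: 1 -2.2280

Mode 0: guard c·x = 2.6462 hit at Δt = 0.4793 (t = 0.4793), x⁻ = (-2.6462) → reset → x⁺ = (-2.5043), jump to mode 1
Mode 1: guard c·x = -1.6483 hit at Δt = 1.3928 (t = 1.8721), x⁻ = (-1.6483) → reset → x⁺ = (-2.0024), jump to mode 0
Mode 0: guard c·x = 2.6462 hit at Δt = 2.2451 (t = 4.1172), x⁻ = (-2.6462) → reset → x⁺ = (-2.5043), jump to mode 1
Mode 1: guard c·x = -1.6483 hit at Δt = 1.3928 (t = 5.5101), x⁻ = (-1.6483) → reset → x⁺ = (-2.0024), jump to mode 0
Mode 0: guard c·x = 2.6462 hit at Δt = 2.2451 (t = 7.7552), x⁻ = (-2.6462) → reset → x⁺ = (-2.5043), jump to mode 1
Mode 1: flow for 0.3673 to horizon, guard not reached → x = (-2.2280)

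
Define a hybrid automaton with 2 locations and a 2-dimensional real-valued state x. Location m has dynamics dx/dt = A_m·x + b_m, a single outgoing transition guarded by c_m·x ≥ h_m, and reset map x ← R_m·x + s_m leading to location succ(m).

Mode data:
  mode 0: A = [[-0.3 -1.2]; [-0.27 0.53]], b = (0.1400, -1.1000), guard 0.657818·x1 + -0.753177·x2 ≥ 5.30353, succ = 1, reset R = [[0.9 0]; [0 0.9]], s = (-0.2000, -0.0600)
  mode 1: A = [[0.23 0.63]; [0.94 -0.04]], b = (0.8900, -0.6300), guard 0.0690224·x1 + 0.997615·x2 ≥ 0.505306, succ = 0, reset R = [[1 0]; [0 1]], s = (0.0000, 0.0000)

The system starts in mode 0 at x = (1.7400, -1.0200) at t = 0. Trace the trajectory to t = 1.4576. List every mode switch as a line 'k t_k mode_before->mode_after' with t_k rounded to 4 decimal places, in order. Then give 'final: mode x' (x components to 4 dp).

1 0.9368 0->1
final: 1 3.0213 -2.2631

Mode 0: guard c·x = 5.3035 hit at Δt = 0.9368 (t = 0.9368), x⁻ = (3.7043, -3.8062) → reset → x⁺ = (3.1339, -3.4856), jump to mode 1
Mode 1: flow for 0.5208 to horizon, guard not reached → x = (3.0213, -2.2631)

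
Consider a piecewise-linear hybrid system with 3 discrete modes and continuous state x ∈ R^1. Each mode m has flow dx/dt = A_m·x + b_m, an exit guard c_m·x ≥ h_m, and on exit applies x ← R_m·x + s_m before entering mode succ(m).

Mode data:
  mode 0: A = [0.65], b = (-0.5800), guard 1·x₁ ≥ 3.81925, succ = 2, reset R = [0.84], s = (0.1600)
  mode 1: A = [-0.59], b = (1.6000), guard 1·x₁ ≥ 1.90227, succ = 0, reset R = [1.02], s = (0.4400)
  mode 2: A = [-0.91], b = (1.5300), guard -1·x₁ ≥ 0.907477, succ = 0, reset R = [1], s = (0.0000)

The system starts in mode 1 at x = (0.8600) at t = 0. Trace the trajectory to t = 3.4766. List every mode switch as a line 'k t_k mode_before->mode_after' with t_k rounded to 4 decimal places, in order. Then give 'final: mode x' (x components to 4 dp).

1 1.4024 1->0
2 2.4432 0->2
final: 2 2.3400

Mode 1: guard c·x = 1.9023 hit at Δt = 1.4024 (t = 1.4024), x⁻ = (1.9023) → reset → x⁺ = (2.3803), jump to mode 0
Mode 0: guard c·x = 3.8192 hit at Δt = 1.0408 (t = 2.4432), x⁻ = (3.8192) → reset → x⁺ = (3.3682), jump to mode 2
Mode 2: flow for 1.0334 to horizon, guard not reached → x = (2.3400)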